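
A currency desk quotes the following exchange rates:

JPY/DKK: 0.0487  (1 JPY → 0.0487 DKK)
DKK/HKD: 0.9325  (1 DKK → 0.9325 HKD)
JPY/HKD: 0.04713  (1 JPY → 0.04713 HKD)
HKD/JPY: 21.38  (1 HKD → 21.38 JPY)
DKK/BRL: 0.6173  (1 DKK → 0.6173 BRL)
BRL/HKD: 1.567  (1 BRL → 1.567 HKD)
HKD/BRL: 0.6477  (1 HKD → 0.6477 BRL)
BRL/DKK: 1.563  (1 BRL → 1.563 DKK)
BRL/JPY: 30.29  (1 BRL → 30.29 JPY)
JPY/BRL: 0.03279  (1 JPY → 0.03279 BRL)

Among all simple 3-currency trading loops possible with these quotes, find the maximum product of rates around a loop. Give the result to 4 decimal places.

1.0985

JPY→BRL→HKD→JPY: 0.03279 × 1.567 × 21.38 = 1.09855
JPY→DKK→HKD→JPY: 0.0487 × 0.9325 × 21.38 = 0.97092
HKD→BRL→DKK→HKD: 0.6477 × 1.563 × 0.9325 = 0.94402
JPY→HKD→BRL→JPY: 0.04713 × 0.6477 × 30.29 = 0.92464
JPY→DKK→BRL→JPY: 0.0487 × 0.6173 × 30.29 = 0.91059
Maximum is JPY→BRL→HKD→JPY at 1.0985; arbitrage exists.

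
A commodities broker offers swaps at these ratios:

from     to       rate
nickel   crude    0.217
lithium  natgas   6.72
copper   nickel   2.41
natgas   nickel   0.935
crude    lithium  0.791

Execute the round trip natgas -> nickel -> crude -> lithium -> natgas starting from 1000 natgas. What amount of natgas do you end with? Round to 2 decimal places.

1000 natgas × 0.935 = 935 nickel
935 nickel × 0.217 = 202.895 crude
202.895 crude × 0.791 = 160.489945 lithium
160.489945 lithium × 6.72 = 1078.4924304 natgas

1078.49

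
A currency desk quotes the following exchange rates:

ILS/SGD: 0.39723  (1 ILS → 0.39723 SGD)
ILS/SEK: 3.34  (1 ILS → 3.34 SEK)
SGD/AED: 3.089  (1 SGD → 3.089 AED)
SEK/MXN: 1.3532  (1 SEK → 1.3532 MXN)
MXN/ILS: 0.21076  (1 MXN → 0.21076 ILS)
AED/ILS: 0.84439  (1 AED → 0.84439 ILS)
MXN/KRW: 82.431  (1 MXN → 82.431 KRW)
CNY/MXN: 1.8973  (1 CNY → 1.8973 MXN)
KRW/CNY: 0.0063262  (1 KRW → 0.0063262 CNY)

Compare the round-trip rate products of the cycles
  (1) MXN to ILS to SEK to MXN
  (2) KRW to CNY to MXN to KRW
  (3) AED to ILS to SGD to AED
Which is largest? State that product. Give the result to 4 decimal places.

(1) 0.21076 × 3.34 × 1.3532 = 0.95257
(2) 0.0063262 × 1.8973 × 82.431 = 0.98939
(3) 0.84439 × 0.39723 × 3.089 = 1.03610
Highest is cycle (3) at 1.0361 (>1, arbitrage).

1.0361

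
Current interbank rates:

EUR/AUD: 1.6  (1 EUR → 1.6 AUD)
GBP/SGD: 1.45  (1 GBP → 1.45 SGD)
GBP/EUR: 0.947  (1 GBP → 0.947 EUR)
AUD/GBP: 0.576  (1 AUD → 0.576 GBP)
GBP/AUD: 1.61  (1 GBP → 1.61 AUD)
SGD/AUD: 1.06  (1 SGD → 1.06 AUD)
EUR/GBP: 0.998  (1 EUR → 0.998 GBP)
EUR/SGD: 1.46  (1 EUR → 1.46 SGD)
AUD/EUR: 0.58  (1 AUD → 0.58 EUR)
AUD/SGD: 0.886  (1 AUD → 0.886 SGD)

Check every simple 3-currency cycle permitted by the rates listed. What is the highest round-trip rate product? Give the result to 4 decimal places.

0.9319

AUD→EUR→GBP→AUD: 0.58 × 0.998 × 1.61 = 0.93193
AUD→EUR→SGD→AUD: 0.58 × 1.46 × 1.06 = 0.89761
AUD→GBP→SGD→AUD: 0.576 × 1.45 × 1.06 = 0.88531
AUD→GBP→EUR→AUD: 0.576 × 0.947 × 1.6 = 0.87276
Maximum is AUD→EUR→GBP→AUD at 0.9319; no arbitrage — every cycle loses value.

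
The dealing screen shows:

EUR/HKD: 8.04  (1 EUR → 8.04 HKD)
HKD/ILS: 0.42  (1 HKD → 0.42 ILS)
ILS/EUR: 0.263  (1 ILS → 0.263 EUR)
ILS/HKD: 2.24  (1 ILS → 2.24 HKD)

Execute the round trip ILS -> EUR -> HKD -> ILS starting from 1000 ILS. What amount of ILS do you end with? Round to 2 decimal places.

888.10

1000 ILS × 0.263 = 263 EUR
263 EUR × 8.04 = 2114.52 HKD
2114.52 HKD × 0.42 = 888.0984 ILS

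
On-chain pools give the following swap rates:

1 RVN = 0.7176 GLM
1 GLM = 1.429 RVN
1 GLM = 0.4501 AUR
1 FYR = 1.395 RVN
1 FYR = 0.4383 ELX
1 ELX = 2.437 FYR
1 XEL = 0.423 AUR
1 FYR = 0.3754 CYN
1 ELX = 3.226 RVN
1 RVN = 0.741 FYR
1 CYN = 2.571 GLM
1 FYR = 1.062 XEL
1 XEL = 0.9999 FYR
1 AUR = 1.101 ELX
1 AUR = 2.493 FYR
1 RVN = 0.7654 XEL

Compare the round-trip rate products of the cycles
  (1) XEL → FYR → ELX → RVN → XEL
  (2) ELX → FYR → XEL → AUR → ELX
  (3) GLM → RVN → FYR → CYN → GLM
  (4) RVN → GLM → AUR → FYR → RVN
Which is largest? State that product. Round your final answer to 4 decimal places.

1.2053

(1) 0.9999 × 0.4383 × 3.226 × 0.7654 = 1.08213
(2) 2.437 × 1.062 × 0.423 × 1.101 = 1.20533
(3) 1.429 × 0.741 × 0.3754 × 2.571 = 1.02199
(4) 0.7176 × 0.4501 × 2.493 × 1.395 = 1.12328
Highest is cycle (2) at 1.2053 (>1, arbitrage).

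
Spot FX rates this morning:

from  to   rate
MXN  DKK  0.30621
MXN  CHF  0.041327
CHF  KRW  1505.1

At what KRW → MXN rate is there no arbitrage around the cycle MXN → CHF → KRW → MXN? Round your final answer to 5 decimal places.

0.01608

Known legs of the cycle: 0.041327 × 1505.1 = 62.2012677
For no arbitrage the full-cycle product must be 1, so the missing rate is 1 / 62.2012677 ≈ 0.0160768.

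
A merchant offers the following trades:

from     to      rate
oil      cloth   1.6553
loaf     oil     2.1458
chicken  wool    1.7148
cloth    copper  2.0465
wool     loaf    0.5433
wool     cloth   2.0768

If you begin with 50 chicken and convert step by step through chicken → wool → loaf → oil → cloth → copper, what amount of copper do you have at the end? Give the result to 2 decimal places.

338.61

50 chicken × 1.7148 = 85.74 wool
85.74 wool × 0.5433 = 46.582542 loaf
46.582542 loaf × 2.1458 = 99.9568186236 oil
99.9568186236 oil × 1.6553 = 165.45852186764508 cloth
165.45852186764508 cloth × 2.0465 = 338.61086500213565622 copper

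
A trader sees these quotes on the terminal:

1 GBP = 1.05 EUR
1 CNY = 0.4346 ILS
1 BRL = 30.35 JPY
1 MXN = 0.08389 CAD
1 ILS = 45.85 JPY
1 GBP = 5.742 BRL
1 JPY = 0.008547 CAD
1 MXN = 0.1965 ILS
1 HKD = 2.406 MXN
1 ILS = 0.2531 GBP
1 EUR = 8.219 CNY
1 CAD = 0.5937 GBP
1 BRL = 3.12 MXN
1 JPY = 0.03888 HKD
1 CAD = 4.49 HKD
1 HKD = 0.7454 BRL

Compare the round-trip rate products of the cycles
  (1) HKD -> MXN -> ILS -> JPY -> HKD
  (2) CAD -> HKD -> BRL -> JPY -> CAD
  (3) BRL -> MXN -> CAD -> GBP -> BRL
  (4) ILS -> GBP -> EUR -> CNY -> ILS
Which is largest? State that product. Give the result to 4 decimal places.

0.9493

(1) 2.406 × 0.1965 × 45.85 × 0.03888 = 0.84280
(2) 4.49 × 0.7454 × 30.35 × 0.008547 = 0.86818
(3) 3.12 × 0.08389 × 0.5937 × 5.742 = 0.89227
(4) 0.2531 × 1.05 × 8.219 × 0.4346 = 0.94927
Highest is cycle (4) at 0.9493 (≤1, no arbitrage).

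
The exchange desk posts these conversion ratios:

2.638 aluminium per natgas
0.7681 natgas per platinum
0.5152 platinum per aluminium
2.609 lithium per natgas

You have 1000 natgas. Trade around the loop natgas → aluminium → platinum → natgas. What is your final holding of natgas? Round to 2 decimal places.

1000 natgas × 2.638 = 2638 aluminium
2638 aluminium × 0.5152 = 1359.0976 platinum
1359.0976 platinum × 0.7681 = 1043.92286656 natgas

1043.92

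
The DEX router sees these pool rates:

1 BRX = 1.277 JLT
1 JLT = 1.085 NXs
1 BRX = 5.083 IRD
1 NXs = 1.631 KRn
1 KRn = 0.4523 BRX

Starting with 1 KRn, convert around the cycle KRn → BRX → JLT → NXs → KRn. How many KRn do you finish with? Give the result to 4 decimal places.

1 KRn × 0.4523 = 0.4523 BRX
0.4523 BRX × 1.277 = 0.5775871 JLT
0.5775871 JLT × 1.085 = 0.6266820035 NXs
0.6266820035 NXs × 1.631 = 1.0221183477085 KRn

1.0221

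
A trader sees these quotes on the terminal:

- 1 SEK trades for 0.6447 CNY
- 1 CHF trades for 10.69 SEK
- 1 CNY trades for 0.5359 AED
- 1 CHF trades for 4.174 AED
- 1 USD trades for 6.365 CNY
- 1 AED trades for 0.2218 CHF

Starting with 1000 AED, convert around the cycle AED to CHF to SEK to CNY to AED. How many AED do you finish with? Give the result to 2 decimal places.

1000 AED × 0.2218 = 221.8 CHF
221.8 CHF × 10.69 = 2371.042 SEK
2371.042 SEK × 0.6447 = 1528.6107774 CNY
1528.6107774 CNY × 0.5359 = 819.18251560866 AED

819.18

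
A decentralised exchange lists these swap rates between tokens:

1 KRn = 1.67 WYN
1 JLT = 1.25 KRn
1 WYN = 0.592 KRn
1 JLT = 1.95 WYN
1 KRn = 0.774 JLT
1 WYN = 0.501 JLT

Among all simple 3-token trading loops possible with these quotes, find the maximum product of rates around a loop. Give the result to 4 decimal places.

1.0458

JLT→KRn→WYN→JLT: 1.25 × 1.67 × 0.501 = 1.04584
JLT→WYN→KRn→JLT: 1.95 × 0.592 × 0.774 = 0.89351
Maximum is JLT→KRn→WYN→JLT at 1.0458; arbitrage exists.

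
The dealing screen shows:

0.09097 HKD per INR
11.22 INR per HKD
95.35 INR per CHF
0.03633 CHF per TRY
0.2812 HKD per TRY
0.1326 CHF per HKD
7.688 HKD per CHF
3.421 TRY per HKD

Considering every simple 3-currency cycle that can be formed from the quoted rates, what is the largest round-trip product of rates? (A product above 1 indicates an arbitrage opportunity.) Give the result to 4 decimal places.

1.1502

CHF→INR→HKD→CHF: 95.35 × 0.09097 × 0.1326 = 1.15017
CHF→HKD→TRY→CHF: 7.688 × 3.421 × 0.03633 = 0.95550
Maximum is CHF→INR→HKD→CHF at 1.1502; arbitrage exists.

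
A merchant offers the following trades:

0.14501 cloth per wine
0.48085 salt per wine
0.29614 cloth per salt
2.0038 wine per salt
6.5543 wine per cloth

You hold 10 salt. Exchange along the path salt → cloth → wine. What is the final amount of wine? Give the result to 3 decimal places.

19.410

10 salt × 0.29614 = 2.9614 cloth
2.9614 cloth × 6.5543 = 19.40990402 wine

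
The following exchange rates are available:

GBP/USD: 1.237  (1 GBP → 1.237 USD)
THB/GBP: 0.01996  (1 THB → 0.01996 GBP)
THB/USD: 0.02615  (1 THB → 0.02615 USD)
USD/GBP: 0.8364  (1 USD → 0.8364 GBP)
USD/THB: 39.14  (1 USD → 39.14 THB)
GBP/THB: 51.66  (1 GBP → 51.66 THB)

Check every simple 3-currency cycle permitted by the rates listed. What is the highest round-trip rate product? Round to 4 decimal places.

GBP→THB→USD→GBP: 51.66 × 0.02615 × 0.8364 = 1.12990
GBP→USD→THB→GBP: 1.237 × 39.14 × 0.01996 = 0.96639
Maximum is GBP→THB→USD→GBP at 1.1299; arbitrage exists.

1.1299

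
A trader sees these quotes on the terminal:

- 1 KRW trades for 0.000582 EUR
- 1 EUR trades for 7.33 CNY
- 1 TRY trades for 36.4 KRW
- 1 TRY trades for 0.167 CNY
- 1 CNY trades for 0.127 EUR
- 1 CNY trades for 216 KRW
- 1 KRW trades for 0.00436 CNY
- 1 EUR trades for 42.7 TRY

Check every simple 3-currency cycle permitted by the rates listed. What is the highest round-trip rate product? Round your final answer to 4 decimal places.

0.9215

KRW→EUR→CNY→KRW: 0.000582 × 7.33 × 216 = 0.92147
EUR→TRY→CNY→EUR: 42.7 × 0.167 × 0.127 = 0.90562
KRW→EUR→TRY→KRW: 0.000582 × 42.7 × 36.4 = 0.90459
Maximum is KRW→EUR→CNY→KRW at 0.9215; no arbitrage — every cycle loses value.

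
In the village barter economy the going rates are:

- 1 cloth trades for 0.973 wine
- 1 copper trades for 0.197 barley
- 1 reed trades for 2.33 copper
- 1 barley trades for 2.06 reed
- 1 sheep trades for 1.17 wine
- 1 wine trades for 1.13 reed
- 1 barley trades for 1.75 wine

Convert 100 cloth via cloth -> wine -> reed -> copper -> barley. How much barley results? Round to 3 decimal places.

50.468

100 cloth × 0.973 = 97.3 wine
97.3 wine × 1.13 = 109.949 reed
109.949 reed × 2.33 = 256.18117 copper
256.18117 copper × 0.197 = 50.46769049 barley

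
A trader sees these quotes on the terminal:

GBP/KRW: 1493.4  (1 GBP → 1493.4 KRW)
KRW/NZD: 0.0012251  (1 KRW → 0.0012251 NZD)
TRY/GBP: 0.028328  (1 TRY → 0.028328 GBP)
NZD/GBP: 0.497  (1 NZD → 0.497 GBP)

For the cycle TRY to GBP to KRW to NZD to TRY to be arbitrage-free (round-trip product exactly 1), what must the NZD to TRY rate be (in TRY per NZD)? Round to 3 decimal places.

19.295

Known legs of the cycle: 0.028328 × 1493.4 × 0.0012251 = 0.05182789862352
For no arbitrage the full-cycle product must be 1, so the missing rate is 1 / 0.05182789862352 ≈ 19.29463.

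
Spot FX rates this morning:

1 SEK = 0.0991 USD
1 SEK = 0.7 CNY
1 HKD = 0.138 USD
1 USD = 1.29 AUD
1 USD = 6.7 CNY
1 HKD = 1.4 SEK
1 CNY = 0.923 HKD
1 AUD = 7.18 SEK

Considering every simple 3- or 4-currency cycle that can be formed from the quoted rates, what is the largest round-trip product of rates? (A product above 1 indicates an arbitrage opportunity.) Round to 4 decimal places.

0.9179

AUD→SEK→USD→AUD: 7.18 × 0.0991 × 1.29 = 0.91788
CNY→HKD→SEK→CNY: 0.923 × 1.4 × 0.7 = 0.90454
USD→CNY→HKD→SEK→USD: 6.7 × 0.923 × 1.4 × 0.0991 = 0.85798
USD→CNY→HKD→USD: 6.7 × 0.923 × 0.138 = 0.85341
Maximum is AUD→SEK→USD→AUD at 0.9179; no arbitrage — every cycle loses value.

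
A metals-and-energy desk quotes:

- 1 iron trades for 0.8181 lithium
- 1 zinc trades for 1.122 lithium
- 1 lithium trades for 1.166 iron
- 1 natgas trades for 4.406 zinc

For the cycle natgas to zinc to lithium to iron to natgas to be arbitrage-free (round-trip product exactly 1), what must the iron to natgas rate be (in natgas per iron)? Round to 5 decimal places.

0.17349

Known legs of the cycle: 4.406 × 1.122 × 1.166 = 5.764158312
For no arbitrage the full-cycle product must be 1, so the missing rate is 1 / 5.764158312 ≈ 0.1734859.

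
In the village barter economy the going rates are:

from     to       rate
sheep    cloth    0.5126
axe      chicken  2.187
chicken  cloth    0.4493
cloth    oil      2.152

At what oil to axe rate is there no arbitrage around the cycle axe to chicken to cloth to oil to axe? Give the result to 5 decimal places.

0.47290

Known legs of the cycle: 2.187 × 0.4493 × 2.152 = 2.1145963032
For no arbitrage the full-cycle product must be 1, so the missing rate is 1 / 2.1145963032 ≈ 0.4729035.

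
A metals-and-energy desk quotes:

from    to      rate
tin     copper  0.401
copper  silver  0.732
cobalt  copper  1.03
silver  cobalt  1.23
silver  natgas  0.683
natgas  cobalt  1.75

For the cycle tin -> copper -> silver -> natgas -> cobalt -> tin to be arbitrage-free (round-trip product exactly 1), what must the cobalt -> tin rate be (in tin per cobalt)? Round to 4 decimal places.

2.8503

Known legs of the cycle: 0.401 × 0.732 × 0.683 × 1.75 = 0.350844123
For no arbitrage the full-cycle product must be 1, so the missing rate is 1 / 0.350844123 ≈ 2.850269.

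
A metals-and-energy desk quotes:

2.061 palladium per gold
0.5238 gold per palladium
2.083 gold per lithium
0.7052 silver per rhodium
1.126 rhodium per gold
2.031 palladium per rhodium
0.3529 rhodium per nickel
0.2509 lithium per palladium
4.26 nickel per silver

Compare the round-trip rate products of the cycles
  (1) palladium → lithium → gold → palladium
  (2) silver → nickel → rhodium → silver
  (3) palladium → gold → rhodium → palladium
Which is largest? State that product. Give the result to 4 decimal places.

(1) 0.2509 × 2.083 × 2.061 = 1.07713
(2) 4.26 × 0.3529 × 0.7052 = 1.06017
(3) 0.5238 × 1.126 × 2.031 = 1.19788
Highest is cycle (3) at 1.1979 (>1, arbitrage).

1.1979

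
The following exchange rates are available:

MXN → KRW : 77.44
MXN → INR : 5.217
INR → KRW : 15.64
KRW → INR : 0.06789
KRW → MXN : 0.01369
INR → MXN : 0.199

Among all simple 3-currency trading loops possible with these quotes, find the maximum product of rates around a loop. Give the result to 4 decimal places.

1.1170

KRW→MXN→INR→KRW: 0.01369 × 5.217 × 15.64 = 1.11702
KRW→INR→MXN→KRW: 0.06789 × 0.199 × 77.44 = 1.04622
Maximum is KRW→MXN→INR→KRW at 1.1170; arbitrage exists.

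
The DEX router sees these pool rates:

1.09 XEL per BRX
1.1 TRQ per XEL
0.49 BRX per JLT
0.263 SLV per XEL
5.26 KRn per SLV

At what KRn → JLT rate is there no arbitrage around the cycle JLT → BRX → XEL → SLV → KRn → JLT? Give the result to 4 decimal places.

Known legs of the cycle: 0.49 × 1.09 × 0.263 × 5.26 = 0.738863258
For no arbitrage the full-cycle product must be 1, so the missing rate is 1 / 0.738863258 ≈ 1.353430.

1.3534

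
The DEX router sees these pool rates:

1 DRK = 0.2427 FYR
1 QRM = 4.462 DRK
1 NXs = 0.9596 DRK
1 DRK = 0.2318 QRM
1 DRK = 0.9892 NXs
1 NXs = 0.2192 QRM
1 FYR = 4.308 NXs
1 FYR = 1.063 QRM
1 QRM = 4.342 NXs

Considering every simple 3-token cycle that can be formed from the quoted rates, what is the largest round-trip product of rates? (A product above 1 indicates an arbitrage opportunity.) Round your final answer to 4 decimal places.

FYR→QRM→DRK→FYR: 1.063 × 4.462 × 0.2427 = 1.15115
FYR→NXs→DRK→FYR: 4.308 × 0.9596 × 0.2427 = 1.00331
NXs→QRM→DRK→NXs: 0.2192 × 4.462 × 0.9892 = 0.96751
NXs→DRK→QRM→NXs: 0.9596 × 0.2318 × 4.342 = 0.96581
Maximum is FYR→QRM→DRK→FYR at 1.1512; arbitrage exists.

1.1512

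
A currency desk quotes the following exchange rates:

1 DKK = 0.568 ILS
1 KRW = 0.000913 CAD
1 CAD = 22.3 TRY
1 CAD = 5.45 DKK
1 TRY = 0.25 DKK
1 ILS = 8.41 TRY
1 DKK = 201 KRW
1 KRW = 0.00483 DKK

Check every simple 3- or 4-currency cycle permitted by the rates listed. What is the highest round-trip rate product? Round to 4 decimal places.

1.1942

ILS→TRY→DKK→ILS: 8.41 × 0.25 × 0.568 = 1.19422
KRW→CAD→TRY→DKK→KRW: 0.000913 × 22.3 × 0.25 × 201 = 1.02308
KRW→CAD→DKK→KRW: 0.000913 × 5.45 × 201 = 1.00015
Maximum is ILS→TRY→DKK→ILS at 1.1942; arbitrage exists.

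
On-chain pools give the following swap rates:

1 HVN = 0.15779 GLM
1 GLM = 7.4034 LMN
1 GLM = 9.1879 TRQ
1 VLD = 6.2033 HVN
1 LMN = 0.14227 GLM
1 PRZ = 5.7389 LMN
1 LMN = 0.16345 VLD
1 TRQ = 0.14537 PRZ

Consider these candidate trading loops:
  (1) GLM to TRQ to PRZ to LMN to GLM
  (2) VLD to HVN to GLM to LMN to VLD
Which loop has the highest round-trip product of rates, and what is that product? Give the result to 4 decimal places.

(1) 9.1879 × 0.14537 × 5.7389 × 0.14227 = 1.09052
(2) 6.2033 × 0.15779 × 7.4034 × 0.16345 = 1.18445
Highest is cycle (2) at 1.1845 (>1, arbitrage).

1.1845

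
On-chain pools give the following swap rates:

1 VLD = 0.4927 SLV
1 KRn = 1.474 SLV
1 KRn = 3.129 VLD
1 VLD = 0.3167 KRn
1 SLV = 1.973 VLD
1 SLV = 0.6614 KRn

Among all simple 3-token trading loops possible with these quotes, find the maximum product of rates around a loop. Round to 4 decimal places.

1.0197

SLV→KRn→VLD→SLV: 0.6614 × 3.129 × 0.4927 = 1.01965
SLV→VLD→KRn→SLV: 1.973 × 0.3167 × 1.474 = 0.92103
Maximum is SLV→KRn→VLD→SLV at 1.0197; arbitrage exists.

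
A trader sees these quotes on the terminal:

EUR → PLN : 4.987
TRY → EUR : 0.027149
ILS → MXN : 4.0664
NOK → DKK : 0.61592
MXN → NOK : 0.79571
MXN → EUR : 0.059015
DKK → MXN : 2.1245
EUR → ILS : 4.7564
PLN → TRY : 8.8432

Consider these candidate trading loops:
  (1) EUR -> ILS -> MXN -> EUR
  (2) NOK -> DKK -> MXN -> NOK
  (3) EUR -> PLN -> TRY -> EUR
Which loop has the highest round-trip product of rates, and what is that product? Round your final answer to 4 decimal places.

(1) 4.7564 × 4.0664 × 0.059015 = 1.14143
(2) 0.61592 × 2.1245 × 0.79571 = 1.04120
(3) 4.987 × 8.8432 × 0.027149 = 1.19730
Highest is cycle (3) at 1.1973 (>1, arbitrage).

1.1973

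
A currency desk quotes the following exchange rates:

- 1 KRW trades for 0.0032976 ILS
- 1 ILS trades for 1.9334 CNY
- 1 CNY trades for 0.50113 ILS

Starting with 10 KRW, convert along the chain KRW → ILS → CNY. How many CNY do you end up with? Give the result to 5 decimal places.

0.06376

10 KRW × 0.0032976 = 0.032976 ILS
0.032976 ILS × 1.9334 = 0.0637557984 CNY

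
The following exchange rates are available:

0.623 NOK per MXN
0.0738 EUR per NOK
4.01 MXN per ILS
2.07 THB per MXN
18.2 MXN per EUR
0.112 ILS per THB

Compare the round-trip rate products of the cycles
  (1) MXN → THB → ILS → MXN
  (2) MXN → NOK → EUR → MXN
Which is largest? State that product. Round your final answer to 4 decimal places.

(1) 2.07 × 0.112 × 4.01 = 0.92968
(2) 0.623 × 0.0738 × 18.2 = 0.83679
Highest is cycle (1) at 0.9297 (≤1, no arbitrage).

0.9297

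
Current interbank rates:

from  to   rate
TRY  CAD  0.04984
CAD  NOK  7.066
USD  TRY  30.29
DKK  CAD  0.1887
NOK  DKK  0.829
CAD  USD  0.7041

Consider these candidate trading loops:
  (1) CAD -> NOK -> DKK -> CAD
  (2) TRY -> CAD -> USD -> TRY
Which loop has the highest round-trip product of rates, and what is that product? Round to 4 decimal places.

(1) 7.066 × 0.829 × 0.1887 = 1.10535
(2) 0.04984 × 0.7041 × 30.29 = 1.06295
Highest is cycle (1) at 1.1054 (>1, arbitrage).

1.1054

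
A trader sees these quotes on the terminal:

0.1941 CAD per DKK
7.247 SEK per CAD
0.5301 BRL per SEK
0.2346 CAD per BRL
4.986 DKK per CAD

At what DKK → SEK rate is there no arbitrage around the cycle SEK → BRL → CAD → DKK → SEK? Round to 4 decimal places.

Known legs of the cycle: 0.5301 × 0.2346 × 4.986 = 0.62006623956
For no arbitrage the full-cycle product must be 1, so the missing rate is 1 / 0.62006623956 ≈ 1.612731.

1.6127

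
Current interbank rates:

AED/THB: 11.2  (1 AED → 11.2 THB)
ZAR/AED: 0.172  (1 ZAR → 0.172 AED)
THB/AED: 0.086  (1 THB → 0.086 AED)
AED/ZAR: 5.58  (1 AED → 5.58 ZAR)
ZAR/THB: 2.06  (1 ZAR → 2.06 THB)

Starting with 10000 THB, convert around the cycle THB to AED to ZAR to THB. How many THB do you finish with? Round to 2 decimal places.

10000 THB × 0.086 = 860 AED
860 AED × 5.58 = 4798.8 ZAR
4798.8 ZAR × 2.06 = 9885.528 THB

9885.53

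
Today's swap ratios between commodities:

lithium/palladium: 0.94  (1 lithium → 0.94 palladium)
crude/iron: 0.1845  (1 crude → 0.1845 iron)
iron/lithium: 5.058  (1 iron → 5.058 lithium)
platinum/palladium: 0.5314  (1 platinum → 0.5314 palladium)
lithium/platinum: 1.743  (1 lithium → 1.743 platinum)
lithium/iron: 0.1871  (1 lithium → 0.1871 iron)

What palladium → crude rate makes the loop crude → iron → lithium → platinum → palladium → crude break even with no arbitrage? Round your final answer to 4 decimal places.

Known legs of the cycle: 0.1845 × 5.058 × 1.743 × 0.5314 = 0.8643589488702
For no arbitrage the full-cycle product must be 1, so the missing rate is 1 / 0.8643589488702 ≈ 1.156927.

1.1569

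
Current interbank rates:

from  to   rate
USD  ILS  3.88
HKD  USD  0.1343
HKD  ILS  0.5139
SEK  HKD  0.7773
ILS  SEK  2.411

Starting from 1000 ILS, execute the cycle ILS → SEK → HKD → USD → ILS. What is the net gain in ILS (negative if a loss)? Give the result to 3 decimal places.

-23.452

1000 ILS × 2.411 = 2411 SEK
2411 SEK × 0.7773 = 1874.0703 HKD
1874.0703 HKD × 0.1343 = 251.68764129 USD
251.68764129 USD × 3.88 = 976.5480482052 ILS
Net change: 976.5480482052 − 1000 = -23.4519517948 ILS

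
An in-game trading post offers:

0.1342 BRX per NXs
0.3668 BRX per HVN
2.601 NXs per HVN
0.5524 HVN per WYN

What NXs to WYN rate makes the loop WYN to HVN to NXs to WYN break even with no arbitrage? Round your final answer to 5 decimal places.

0.69599

Known legs of the cycle: 0.5524 × 2.601 = 1.4367924
For no arbitrage the full-cycle product must be 1, so the missing rate is 1 / 1.4367924 ≈ 0.6959948.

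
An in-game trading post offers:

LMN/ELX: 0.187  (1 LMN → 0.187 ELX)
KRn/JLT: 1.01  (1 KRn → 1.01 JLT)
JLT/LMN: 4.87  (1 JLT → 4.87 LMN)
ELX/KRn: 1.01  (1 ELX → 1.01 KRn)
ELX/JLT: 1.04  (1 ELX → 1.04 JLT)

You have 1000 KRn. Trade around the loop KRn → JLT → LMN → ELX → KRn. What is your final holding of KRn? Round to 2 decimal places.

1000 KRn × 1.01 = 1010 JLT
1010 JLT × 4.87 = 4918.7 LMN
4918.7 LMN × 0.187 = 919.7969 ELX
919.7969 ELX × 1.01 = 928.994869 KRn

928.99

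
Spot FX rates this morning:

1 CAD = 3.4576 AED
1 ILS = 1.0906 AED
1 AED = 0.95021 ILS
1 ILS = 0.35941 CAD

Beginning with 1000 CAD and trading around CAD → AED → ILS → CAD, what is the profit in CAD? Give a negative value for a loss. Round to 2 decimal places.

180.82

1000 CAD × 3.4576 = 3457.6 AED
3457.6 AED × 0.95021 = 3285.446096 ILS
3285.446096 ILS × 0.35941 = 1180.82218136336 CAD
Net change: 1180.82218136336 − 1000 = 180.82218136336 CAD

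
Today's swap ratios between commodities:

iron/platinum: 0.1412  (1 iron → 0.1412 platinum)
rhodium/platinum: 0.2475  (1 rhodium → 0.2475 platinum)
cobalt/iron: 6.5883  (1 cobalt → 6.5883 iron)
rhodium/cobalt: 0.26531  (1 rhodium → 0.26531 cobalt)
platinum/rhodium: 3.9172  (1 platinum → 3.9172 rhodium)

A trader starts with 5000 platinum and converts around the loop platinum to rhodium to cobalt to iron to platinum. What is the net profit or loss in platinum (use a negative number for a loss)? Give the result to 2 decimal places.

-165.99

5000 platinum × 3.9172 = 19586 rhodium
19586 rhodium × 0.26531 = 5196.36166 cobalt
5196.36166 cobalt × 6.5883 = 34235.189524578 iron
34235.189524578 iron × 0.1412 = 4834.0087608704136 platinum
Net change: 4834.0087608704136 − 5000 = -165.9912391295864 platinum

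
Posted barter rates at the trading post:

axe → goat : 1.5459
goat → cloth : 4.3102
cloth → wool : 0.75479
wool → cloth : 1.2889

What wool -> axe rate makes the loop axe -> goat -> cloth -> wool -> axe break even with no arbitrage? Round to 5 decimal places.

0.19884

Known legs of the cycle: 1.5459 × 4.3102 × 0.75479 = 5.0292700668822
For no arbitrage the full-cycle product must be 1, so the missing rate is 1 / 5.0292700668822 ≈ 0.1988360.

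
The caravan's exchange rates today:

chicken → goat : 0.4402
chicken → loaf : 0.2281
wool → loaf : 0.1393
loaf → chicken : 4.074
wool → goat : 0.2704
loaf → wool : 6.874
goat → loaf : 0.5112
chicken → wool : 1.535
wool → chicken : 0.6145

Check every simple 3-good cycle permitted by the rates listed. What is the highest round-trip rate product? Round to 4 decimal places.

chicken→loaf→wool→chicken: 0.2281 × 6.874 × 0.6145 = 0.96351
goat→loaf→wool→goat: 0.5112 × 6.874 × 0.2704 = 0.95018
chicken→goat→loaf→chicken: 0.4402 × 0.5112 × 4.074 = 0.91677
chicken→wool→loaf→chicken: 1.535 × 0.1393 × 4.074 = 0.87113
Maximum is chicken→loaf→wool→chicken at 0.9635; no arbitrage — every cycle loses value.

0.9635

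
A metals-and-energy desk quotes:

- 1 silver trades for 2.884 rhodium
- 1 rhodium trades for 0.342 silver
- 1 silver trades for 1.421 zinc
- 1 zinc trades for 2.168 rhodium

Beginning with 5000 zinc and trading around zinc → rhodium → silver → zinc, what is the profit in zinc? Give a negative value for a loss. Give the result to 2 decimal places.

5000 zinc × 2.168 = 10840 rhodium
10840 rhodium × 0.342 = 3707.28 silver
3707.28 silver × 1.421 = 5268.04488 zinc
Net change: 5268.04488 − 5000 = 268.04488 zinc

268.04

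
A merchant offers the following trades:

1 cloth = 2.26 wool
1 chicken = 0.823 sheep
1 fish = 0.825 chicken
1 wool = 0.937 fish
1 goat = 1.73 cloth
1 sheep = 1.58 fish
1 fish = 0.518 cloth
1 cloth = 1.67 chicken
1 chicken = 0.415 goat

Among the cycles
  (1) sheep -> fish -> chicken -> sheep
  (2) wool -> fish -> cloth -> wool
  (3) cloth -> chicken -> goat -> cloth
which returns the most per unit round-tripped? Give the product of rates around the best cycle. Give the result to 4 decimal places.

1.1990

(1) 1.58 × 0.825 × 0.823 = 1.07278
(2) 0.937 × 0.518 × 2.26 = 1.09693
(3) 1.67 × 0.415 × 1.73 = 1.19898
Highest is cycle (3) at 1.1990 (>1, arbitrage).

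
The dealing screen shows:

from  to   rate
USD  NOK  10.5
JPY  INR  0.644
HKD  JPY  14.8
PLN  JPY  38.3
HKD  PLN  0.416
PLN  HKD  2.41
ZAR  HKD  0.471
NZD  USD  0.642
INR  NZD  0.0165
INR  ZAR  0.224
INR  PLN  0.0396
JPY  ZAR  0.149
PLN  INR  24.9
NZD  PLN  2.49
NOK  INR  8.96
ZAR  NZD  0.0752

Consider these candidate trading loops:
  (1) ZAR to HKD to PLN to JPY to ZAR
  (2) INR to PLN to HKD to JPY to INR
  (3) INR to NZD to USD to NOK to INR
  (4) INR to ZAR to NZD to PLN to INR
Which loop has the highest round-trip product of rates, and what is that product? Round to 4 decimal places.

(1) 0.471 × 0.416 × 38.3 × 0.149 = 1.11815
(2) 0.0396 × 2.41 × 14.8 × 0.644 = 0.90962
(3) 0.0165 × 0.642 × 10.5 × 8.96 = 0.99659
(4) 0.224 × 0.0752 × 2.49 × 24.9 = 1.04439
Highest is cycle (1) at 1.1181 (>1, arbitrage).

1.1181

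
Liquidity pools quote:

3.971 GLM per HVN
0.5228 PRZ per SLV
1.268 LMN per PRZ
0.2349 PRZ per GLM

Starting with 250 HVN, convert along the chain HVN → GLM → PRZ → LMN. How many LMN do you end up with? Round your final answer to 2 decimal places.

295.69

250 HVN × 3.971 = 992.75 GLM
992.75 GLM × 0.2349 = 233.196975 PRZ
233.196975 PRZ × 1.268 = 295.6937643 LMN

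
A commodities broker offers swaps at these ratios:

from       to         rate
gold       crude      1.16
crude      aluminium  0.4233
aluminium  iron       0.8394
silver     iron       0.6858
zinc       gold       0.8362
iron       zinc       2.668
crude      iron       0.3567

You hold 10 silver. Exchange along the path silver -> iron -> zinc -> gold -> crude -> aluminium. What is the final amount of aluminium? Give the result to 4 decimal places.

7.5128

10 silver × 0.6858 = 6.858 iron
6.858 iron × 2.668 = 18.297144 zinc
18.297144 zinc × 0.8362 = 15.3000718128 gold
15.3000718128 gold × 1.16 = 17.748083302848 crude
17.748083302848 crude × 0.4233 = 7.5127636620955584 aluminium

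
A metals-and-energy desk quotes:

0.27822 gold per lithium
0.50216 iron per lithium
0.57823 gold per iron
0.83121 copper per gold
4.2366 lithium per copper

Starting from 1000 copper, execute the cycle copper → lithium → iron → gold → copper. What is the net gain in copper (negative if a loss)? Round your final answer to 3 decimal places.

22.518

1000 copper × 4.2366 = 4236.6 lithium
4236.6 lithium × 0.50216 = 2127.451056 iron
2127.451056 iron × 0.57823 = 1230.15602411088 gold
1230.15602411088 gold × 0.83121 = 1022.5179888012045648 copper
Net change: 1022.5179888012045648 − 1000 = 22.5179888012045648 copper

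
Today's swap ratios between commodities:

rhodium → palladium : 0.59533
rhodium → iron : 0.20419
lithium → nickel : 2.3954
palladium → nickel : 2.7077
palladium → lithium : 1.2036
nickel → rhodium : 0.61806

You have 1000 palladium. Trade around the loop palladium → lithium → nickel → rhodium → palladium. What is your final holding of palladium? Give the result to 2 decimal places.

1060.84

1000 palladium × 1.2036 = 1203.6 lithium
1203.6 lithium × 2.3954 = 2883.10344 nickel
2883.10344 nickel × 0.61806 = 1781.9309121264 rhodium
1781.9309121264 rhodium × 0.59533 = 1060.836929916209712 palladium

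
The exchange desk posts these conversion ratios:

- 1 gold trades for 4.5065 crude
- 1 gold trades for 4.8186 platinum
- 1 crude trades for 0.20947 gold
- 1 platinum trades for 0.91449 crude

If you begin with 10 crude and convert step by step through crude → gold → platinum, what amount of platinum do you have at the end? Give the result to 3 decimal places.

10 crude × 0.20947 = 2.0947 gold
2.0947 gold × 4.8186 = 10.09352142 platinum

10.094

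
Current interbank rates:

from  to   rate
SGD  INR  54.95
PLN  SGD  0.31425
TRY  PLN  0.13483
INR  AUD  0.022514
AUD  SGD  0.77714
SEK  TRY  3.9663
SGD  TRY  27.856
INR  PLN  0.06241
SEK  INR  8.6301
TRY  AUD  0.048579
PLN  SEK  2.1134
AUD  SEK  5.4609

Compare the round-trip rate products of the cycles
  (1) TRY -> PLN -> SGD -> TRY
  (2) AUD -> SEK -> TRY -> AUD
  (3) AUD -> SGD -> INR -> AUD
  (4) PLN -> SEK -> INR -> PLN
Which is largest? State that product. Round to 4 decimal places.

(1) 0.13483 × 0.31425 × 27.856 = 1.18027
(2) 5.4609 × 3.9663 × 0.048579 = 1.05220
(3) 0.77714 × 54.95 × 0.022514 = 0.96143
(4) 2.1134 × 8.6301 × 0.06241 = 1.13829
Highest is cycle (1) at 1.1803 (>1, arbitrage).

1.1803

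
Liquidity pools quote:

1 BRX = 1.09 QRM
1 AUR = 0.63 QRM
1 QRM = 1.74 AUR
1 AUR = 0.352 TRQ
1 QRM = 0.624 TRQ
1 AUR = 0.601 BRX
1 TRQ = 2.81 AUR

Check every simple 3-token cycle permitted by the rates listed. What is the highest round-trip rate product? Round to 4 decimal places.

AUR→BRX→QRM→AUR: 0.601 × 1.09 × 1.74 = 1.13986
AUR→QRM→TRQ→AUR: 0.63 × 0.624 × 2.81 = 1.10467
Maximum is AUR→BRX→QRM→AUR at 1.1399; arbitrage exists.

1.1399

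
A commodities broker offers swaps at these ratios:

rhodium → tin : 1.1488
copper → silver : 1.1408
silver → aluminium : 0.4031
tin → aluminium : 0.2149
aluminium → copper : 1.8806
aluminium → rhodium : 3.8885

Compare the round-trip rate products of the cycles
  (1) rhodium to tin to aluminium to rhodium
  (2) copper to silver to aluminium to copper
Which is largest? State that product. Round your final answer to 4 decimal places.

0.9600

(1) 1.1488 × 0.2149 × 3.8885 = 0.95998
(2) 1.1408 × 0.4031 × 1.8806 = 0.86481
Highest is cycle (1) at 0.9600 (≤1, no arbitrage).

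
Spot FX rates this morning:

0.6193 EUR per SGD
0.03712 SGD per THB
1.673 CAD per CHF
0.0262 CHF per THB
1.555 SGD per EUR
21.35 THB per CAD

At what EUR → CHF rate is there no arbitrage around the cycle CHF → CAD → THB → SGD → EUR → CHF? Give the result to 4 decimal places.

Known legs of the cycle: 1.673 × 21.35 × 0.03712 × 0.6193 = 0.8211128863168
For no arbitrage the full-cycle product must be 1, so the missing rate is 1 / 0.8211128863168 ≈ 1.217859.

1.2179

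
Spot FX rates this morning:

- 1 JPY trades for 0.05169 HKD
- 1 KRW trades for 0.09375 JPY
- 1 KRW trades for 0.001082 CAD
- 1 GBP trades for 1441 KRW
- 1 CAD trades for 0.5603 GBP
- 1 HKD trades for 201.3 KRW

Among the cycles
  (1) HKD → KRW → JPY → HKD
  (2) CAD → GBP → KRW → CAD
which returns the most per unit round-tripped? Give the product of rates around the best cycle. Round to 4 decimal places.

0.9755

(1) 201.3 × 0.09375 × 0.05169 = 0.97549
(2) 0.5603 × 1441 × 0.001082 = 0.87360
Highest is cycle (1) at 0.9755 (≤1, no arbitrage).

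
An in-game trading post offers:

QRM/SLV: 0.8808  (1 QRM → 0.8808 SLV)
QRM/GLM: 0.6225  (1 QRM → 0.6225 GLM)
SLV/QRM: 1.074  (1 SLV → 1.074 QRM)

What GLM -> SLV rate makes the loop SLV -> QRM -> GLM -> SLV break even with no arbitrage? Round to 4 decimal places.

1.4957

Known legs of the cycle: 1.074 × 0.6225 = 0.668565
For no arbitrage the full-cycle product must be 1, so the missing rate is 1 / 0.668565 ≈ 1.495741.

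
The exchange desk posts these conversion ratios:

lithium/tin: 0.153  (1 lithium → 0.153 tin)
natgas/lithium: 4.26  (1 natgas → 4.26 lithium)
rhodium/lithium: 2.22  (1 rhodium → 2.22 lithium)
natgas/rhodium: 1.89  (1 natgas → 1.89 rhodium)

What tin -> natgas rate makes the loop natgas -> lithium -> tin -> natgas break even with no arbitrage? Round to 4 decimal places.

1.5343

Known legs of the cycle: 4.26 × 0.153 = 0.65178
For no arbitrage the full-cycle product must be 1, so the missing rate is 1 / 0.65178 ≈ 1.534260.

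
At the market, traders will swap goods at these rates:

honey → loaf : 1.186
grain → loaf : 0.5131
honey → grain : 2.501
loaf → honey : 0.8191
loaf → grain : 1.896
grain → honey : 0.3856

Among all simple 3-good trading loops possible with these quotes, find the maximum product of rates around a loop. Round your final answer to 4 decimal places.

honey→grain→loaf→honey: 2.501 × 0.5131 × 0.8191 = 1.05112
honey→loaf→grain→honey: 1.186 × 1.896 × 0.3856 = 0.86708
Maximum is honey→grain→loaf→honey at 1.0511; arbitrage exists.

1.0511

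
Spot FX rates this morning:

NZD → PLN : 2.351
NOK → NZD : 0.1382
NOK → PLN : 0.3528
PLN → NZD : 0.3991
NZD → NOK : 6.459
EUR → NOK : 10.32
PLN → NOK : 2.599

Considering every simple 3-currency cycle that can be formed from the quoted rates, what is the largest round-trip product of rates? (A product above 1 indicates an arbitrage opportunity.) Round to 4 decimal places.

NOK→PLN→NZD→NOK: 0.3528 × 0.3991 × 6.459 = 0.90944
NOK→NZD→PLN→NOK: 0.1382 × 2.351 × 2.599 = 0.84444
Maximum is NOK→PLN→NZD→NOK at 0.9094; no arbitrage — every cycle loses value.

0.9094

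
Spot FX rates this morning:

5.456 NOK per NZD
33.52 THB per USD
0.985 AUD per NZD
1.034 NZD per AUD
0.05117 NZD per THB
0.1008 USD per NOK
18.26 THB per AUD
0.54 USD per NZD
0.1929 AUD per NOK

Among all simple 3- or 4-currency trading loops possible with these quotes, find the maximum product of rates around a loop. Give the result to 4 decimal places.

AUD→NZD→NOK→AUD: 1.034 × 5.456 × 0.1929 = 1.08825
THB→NZD→NOK→AUD→THB: 0.05117 × 5.456 × 0.1929 × 18.26 = 0.98338
THB→NZD→NOK→USD→THB: 0.05117 × 5.456 × 0.1008 × 33.52 = 0.94331
THB→NZD→USD→THB: 0.05117 × 0.54 × 33.52 = 0.92622
THB→NZD→AUD→THB: 0.05117 × 0.985 × 18.26 = 0.92035
Maximum is AUD→NZD→NOK→AUD at 1.0882; arbitrage exists.

1.0882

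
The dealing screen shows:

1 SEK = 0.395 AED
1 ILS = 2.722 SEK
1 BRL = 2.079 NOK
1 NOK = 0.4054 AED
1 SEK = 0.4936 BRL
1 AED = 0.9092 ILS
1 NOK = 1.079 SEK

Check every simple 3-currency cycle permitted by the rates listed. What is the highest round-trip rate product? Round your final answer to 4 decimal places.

BRL→NOK→SEK→BRL: 2.079 × 1.079 × 0.4936 = 1.10726
ILS→SEK→AED→ILS: 2.722 × 0.395 × 0.9092 = 0.97756
Maximum is BRL→NOK→SEK→BRL at 1.1073; arbitrage exists.

1.1073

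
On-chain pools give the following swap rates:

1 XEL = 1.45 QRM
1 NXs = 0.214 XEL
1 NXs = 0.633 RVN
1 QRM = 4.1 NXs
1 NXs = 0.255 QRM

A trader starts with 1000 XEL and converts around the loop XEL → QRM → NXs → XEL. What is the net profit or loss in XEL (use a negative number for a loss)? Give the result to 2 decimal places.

1000 XEL × 1.45 = 1450 QRM
1450 QRM × 4.1 = 5945 NXs
5945 NXs × 0.214 = 1272.23 XEL
Net change: 1272.23 − 1000 = 272.23 XEL

272.23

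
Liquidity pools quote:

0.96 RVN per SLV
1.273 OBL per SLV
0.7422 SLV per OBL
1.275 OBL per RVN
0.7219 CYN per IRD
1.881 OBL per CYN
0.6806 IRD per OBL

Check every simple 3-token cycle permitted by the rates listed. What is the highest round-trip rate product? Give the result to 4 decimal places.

0.9242

OBL→IRD→CYN→OBL: 0.6806 × 0.7219 × 1.881 = 0.92418
RVN→OBL→SLV→RVN: 1.275 × 0.7422 × 0.96 = 0.90845
Maximum is OBL→IRD→CYN→OBL at 0.9242; no arbitrage — every cycle loses value.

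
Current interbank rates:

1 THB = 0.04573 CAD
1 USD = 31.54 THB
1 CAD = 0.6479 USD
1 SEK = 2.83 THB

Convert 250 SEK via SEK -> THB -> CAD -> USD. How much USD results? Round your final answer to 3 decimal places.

250 SEK × 2.83 = 707.5 THB
707.5 THB × 0.04573 = 32.353975 CAD
32.353975 CAD × 0.6479 = 20.9621404025 USD

20.962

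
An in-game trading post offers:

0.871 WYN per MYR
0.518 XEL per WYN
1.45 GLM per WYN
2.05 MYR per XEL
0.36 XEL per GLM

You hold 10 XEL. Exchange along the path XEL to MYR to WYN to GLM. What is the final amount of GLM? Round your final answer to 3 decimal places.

10 XEL × 2.05 = 20.5 MYR
20.5 MYR × 0.871 = 17.8555 WYN
17.8555 WYN × 1.45 = 25.890475 GLM

25.890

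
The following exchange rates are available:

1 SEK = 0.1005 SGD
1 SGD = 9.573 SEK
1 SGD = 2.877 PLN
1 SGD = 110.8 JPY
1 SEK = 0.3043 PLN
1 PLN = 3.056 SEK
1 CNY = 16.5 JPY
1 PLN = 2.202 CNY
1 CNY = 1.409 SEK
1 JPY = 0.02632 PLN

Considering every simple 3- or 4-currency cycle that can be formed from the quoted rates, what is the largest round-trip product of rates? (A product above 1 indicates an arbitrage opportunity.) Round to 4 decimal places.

CNY→JPY→PLN→CNY: 16.5 × 0.02632 × 2.202 = 0.95628
CNY→SEK→PLN→CNY: 1.409 × 0.3043 × 2.202 = 0.94413
CNY→SEK→SGD→PLN→CNY: 1.409 × 0.1005 × 2.877 × 2.202 = 0.89709
JPY→PLN→SEK→SGD→JPY: 0.02632 × 3.056 × 0.1005 × 110.8 = 0.89566
PLN→SEK→SGD→PLN: 3.056 × 0.1005 × 2.877 = 0.88361
Maximum is CNY→JPY→PLN→CNY at 0.9563; no arbitrage — every cycle loses value.

0.9563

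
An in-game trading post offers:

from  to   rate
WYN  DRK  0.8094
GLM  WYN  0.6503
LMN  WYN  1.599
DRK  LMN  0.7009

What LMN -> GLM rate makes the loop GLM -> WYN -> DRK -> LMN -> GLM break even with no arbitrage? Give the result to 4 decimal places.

Known legs of the cycle: 0.6503 × 0.8094 × 0.7009 = 0.368920691538
For no arbitrage the full-cycle product must be 1, so the missing rate is 1 / 0.368920691538 ≈ 2.710610.

2.7106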